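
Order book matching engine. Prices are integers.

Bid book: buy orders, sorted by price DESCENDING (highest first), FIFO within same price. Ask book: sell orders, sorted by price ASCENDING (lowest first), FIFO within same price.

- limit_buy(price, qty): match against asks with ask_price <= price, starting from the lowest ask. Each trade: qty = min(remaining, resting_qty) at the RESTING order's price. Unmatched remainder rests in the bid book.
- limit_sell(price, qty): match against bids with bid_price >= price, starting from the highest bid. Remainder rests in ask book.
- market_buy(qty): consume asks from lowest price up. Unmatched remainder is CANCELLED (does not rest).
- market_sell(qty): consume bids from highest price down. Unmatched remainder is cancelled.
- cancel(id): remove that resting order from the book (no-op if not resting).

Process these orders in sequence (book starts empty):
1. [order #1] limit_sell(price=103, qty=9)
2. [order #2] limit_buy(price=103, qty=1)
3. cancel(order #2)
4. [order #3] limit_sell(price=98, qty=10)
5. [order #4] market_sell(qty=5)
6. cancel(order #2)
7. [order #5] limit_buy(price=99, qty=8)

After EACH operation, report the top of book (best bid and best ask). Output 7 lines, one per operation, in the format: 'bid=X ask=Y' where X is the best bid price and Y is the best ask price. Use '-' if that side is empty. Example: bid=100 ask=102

Answer: bid=- ask=103
bid=- ask=103
bid=- ask=103
bid=- ask=98
bid=- ask=98
bid=- ask=98
bid=- ask=98

Derivation:
After op 1 [order #1] limit_sell(price=103, qty=9): fills=none; bids=[-] asks=[#1:9@103]
After op 2 [order #2] limit_buy(price=103, qty=1): fills=#2x#1:1@103; bids=[-] asks=[#1:8@103]
After op 3 cancel(order #2): fills=none; bids=[-] asks=[#1:8@103]
After op 4 [order #3] limit_sell(price=98, qty=10): fills=none; bids=[-] asks=[#3:10@98 #1:8@103]
After op 5 [order #4] market_sell(qty=5): fills=none; bids=[-] asks=[#3:10@98 #1:8@103]
After op 6 cancel(order #2): fills=none; bids=[-] asks=[#3:10@98 #1:8@103]
After op 7 [order #5] limit_buy(price=99, qty=8): fills=#5x#3:8@98; bids=[-] asks=[#3:2@98 #1:8@103]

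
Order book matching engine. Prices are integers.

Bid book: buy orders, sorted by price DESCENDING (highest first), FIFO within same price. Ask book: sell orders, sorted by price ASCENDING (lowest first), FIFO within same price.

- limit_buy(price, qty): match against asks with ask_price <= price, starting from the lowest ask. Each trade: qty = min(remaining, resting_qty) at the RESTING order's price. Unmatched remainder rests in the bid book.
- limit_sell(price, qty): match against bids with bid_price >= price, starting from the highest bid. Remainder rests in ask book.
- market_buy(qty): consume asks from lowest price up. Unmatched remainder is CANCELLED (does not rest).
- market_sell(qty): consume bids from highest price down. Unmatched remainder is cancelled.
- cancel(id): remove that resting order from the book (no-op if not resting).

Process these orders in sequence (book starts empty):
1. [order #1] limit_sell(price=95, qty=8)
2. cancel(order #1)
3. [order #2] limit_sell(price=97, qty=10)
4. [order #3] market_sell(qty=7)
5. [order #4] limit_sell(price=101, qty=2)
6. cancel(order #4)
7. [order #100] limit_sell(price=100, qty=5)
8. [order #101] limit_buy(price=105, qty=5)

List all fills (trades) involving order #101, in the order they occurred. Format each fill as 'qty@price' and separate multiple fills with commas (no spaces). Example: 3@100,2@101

Answer: 5@97

Derivation:
After op 1 [order #1] limit_sell(price=95, qty=8): fills=none; bids=[-] asks=[#1:8@95]
After op 2 cancel(order #1): fills=none; bids=[-] asks=[-]
After op 3 [order #2] limit_sell(price=97, qty=10): fills=none; bids=[-] asks=[#2:10@97]
After op 4 [order #3] market_sell(qty=7): fills=none; bids=[-] asks=[#2:10@97]
After op 5 [order #4] limit_sell(price=101, qty=2): fills=none; bids=[-] asks=[#2:10@97 #4:2@101]
After op 6 cancel(order #4): fills=none; bids=[-] asks=[#2:10@97]
After op 7 [order #100] limit_sell(price=100, qty=5): fills=none; bids=[-] asks=[#2:10@97 #100:5@100]
After op 8 [order #101] limit_buy(price=105, qty=5): fills=#101x#2:5@97; bids=[-] asks=[#2:5@97 #100:5@100]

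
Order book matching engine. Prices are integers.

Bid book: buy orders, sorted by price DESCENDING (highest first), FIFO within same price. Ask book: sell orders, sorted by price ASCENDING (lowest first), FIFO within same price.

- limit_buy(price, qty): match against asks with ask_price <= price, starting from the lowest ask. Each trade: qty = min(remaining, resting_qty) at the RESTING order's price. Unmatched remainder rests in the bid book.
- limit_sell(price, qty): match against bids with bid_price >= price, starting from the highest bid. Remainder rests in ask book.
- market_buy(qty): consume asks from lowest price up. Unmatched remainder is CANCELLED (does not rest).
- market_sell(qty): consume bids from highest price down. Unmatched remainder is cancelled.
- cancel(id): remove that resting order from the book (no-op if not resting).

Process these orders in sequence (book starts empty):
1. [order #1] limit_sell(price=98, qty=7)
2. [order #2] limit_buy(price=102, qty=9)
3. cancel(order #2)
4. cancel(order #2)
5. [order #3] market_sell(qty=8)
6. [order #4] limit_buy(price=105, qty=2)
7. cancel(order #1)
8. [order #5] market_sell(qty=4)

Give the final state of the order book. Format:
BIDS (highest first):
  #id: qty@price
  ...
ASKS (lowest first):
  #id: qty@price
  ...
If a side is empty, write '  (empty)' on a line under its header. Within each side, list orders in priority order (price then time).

After op 1 [order #1] limit_sell(price=98, qty=7): fills=none; bids=[-] asks=[#1:7@98]
After op 2 [order #2] limit_buy(price=102, qty=9): fills=#2x#1:7@98; bids=[#2:2@102] asks=[-]
After op 3 cancel(order #2): fills=none; bids=[-] asks=[-]
After op 4 cancel(order #2): fills=none; bids=[-] asks=[-]
After op 5 [order #3] market_sell(qty=8): fills=none; bids=[-] asks=[-]
After op 6 [order #4] limit_buy(price=105, qty=2): fills=none; bids=[#4:2@105] asks=[-]
After op 7 cancel(order #1): fills=none; bids=[#4:2@105] asks=[-]
After op 8 [order #5] market_sell(qty=4): fills=#4x#5:2@105; bids=[-] asks=[-]

Answer: BIDS (highest first):
  (empty)
ASKS (lowest first):
  (empty)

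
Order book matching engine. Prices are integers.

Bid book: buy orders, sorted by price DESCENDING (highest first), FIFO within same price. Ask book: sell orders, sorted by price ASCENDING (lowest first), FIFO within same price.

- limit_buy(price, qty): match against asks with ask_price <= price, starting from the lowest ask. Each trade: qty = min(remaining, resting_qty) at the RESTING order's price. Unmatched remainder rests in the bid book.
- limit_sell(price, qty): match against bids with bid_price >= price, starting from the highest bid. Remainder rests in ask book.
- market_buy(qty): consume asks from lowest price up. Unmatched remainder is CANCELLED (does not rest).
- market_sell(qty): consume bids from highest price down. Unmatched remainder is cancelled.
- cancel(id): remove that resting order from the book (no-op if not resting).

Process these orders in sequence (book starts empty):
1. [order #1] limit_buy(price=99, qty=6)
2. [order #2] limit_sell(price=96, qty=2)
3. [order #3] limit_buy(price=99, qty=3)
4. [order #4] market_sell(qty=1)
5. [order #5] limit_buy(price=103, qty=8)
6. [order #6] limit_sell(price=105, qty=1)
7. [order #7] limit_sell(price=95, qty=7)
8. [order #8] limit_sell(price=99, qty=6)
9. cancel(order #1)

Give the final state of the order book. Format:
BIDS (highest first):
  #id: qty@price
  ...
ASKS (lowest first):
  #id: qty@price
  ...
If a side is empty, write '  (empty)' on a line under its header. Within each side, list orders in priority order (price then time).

Answer: BIDS (highest first):
  #3: 1@99
ASKS (lowest first):
  #6: 1@105

Derivation:
After op 1 [order #1] limit_buy(price=99, qty=6): fills=none; bids=[#1:6@99] asks=[-]
After op 2 [order #2] limit_sell(price=96, qty=2): fills=#1x#2:2@99; bids=[#1:4@99] asks=[-]
After op 3 [order #3] limit_buy(price=99, qty=3): fills=none; bids=[#1:4@99 #3:3@99] asks=[-]
After op 4 [order #4] market_sell(qty=1): fills=#1x#4:1@99; bids=[#1:3@99 #3:3@99] asks=[-]
After op 5 [order #5] limit_buy(price=103, qty=8): fills=none; bids=[#5:8@103 #1:3@99 #3:3@99] asks=[-]
After op 6 [order #6] limit_sell(price=105, qty=1): fills=none; bids=[#5:8@103 #1:3@99 #3:3@99] asks=[#6:1@105]
After op 7 [order #7] limit_sell(price=95, qty=7): fills=#5x#7:7@103; bids=[#5:1@103 #1:3@99 #3:3@99] asks=[#6:1@105]
After op 8 [order #8] limit_sell(price=99, qty=6): fills=#5x#8:1@103 #1x#8:3@99 #3x#8:2@99; bids=[#3:1@99] asks=[#6:1@105]
After op 9 cancel(order #1): fills=none; bids=[#3:1@99] asks=[#6:1@105]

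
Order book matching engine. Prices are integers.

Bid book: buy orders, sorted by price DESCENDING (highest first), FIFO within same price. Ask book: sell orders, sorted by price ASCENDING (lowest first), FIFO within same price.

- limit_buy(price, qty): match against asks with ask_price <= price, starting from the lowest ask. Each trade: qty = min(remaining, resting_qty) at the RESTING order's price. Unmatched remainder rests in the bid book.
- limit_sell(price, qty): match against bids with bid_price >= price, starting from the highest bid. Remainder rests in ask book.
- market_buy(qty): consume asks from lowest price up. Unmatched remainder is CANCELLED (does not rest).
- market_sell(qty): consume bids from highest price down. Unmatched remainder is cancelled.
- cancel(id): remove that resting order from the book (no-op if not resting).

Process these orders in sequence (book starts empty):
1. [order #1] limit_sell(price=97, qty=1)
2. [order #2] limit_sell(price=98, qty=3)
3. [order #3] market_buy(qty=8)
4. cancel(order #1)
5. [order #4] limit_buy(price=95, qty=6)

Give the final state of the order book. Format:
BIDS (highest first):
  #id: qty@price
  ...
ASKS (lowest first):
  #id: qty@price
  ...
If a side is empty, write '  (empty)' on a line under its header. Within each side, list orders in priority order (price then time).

After op 1 [order #1] limit_sell(price=97, qty=1): fills=none; bids=[-] asks=[#1:1@97]
After op 2 [order #2] limit_sell(price=98, qty=3): fills=none; bids=[-] asks=[#1:1@97 #2:3@98]
After op 3 [order #3] market_buy(qty=8): fills=#3x#1:1@97 #3x#2:3@98; bids=[-] asks=[-]
After op 4 cancel(order #1): fills=none; bids=[-] asks=[-]
After op 5 [order #4] limit_buy(price=95, qty=6): fills=none; bids=[#4:6@95] asks=[-]

Answer: BIDS (highest first):
  #4: 6@95
ASKS (lowest first):
  (empty)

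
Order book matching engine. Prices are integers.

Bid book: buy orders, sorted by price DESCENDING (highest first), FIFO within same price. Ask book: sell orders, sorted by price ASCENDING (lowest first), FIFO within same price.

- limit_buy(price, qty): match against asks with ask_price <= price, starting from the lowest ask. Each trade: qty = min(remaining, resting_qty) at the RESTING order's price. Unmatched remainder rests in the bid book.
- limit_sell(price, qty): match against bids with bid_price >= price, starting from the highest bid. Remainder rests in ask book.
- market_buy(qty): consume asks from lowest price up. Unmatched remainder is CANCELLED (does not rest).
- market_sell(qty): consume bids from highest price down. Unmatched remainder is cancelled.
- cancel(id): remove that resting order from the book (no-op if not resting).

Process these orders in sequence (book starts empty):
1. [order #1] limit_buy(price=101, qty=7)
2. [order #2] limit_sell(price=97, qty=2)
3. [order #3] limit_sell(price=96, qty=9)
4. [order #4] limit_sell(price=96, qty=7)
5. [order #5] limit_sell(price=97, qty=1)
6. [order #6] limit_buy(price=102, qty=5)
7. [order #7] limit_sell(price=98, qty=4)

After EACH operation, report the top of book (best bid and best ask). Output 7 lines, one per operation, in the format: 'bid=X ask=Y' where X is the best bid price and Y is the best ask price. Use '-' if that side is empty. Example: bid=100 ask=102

Answer: bid=101 ask=-
bid=101 ask=-
bid=- ask=96
bid=- ask=96
bid=- ask=96
bid=- ask=96
bid=- ask=96

Derivation:
After op 1 [order #1] limit_buy(price=101, qty=7): fills=none; bids=[#1:7@101] asks=[-]
After op 2 [order #2] limit_sell(price=97, qty=2): fills=#1x#2:2@101; bids=[#1:5@101] asks=[-]
After op 3 [order #3] limit_sell(price=96, qty=9): fills=#1x#3:5@101; bids=[-] asks=[#3:4@96]
After op 4 [order #4] limit_sell(price=96, qty=7): fills=none; bids=[-] asks=[#3:4@96 #4:7@96]
After op 5 [order #5] limit_sell(price=97, qty=1): fills=none; bids=[-] asks=[#3:4@96 #4:7@96 #5:1@97]
After op 6 [order #6] limit_buy(price=102, qty=5): fills=#6x#3:4@96 #6x#4:1@96; bids=[-] asks=[#4:6@96 #5:1@97]
After op 7 [order #7] limit_sell(price=98, qty=4): fills=none; bids=[-] asks=[#4:6@96 #5:1@97 #7:4@98]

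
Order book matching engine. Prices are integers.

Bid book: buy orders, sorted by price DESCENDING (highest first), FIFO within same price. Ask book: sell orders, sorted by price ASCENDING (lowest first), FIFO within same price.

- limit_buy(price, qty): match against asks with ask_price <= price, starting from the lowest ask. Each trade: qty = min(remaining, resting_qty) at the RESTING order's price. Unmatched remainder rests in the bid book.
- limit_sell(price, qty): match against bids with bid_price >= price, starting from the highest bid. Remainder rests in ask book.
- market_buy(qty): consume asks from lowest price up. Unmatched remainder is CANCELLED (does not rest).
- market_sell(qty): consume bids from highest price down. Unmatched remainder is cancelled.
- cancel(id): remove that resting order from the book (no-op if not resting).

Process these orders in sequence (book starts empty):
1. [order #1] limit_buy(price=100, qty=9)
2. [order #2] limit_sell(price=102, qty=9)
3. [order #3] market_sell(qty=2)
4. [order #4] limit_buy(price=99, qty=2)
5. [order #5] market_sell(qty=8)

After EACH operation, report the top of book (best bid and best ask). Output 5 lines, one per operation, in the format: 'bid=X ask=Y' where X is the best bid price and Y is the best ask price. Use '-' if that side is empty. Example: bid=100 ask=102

Answer: bid=100 ask=-
bid=100 ask=102
bid=100 ask=102
bid=100 ask=102
bid=99 ask=102

Derivation:
After op 1 [order #1] limit_buy(price=100, qty=9): fills=none; bids=[#1:9@100] asks=[-]
After op 2 [order #2] limit_sell(price=102, qty=9): fills=none; bids=[#1:9@100] asks=[#2:9@102]
After op 3 [order #3] market_sell(qty=2): fills=#1x#3:2@100; bids=[#1:7@100] asks=[#2:9@102]
After op 4 [order #4] limit_buy(price=99, qty=2): fills=none; bids=[#1:7@100 #4:2@99] asks=[#2:9@102]
After op 5 [order #5] market_sell(qty=8): fills=#1x#5:7@100 #4x#5:1@99; bids=[#4:1@99] asks=[#2:9@102]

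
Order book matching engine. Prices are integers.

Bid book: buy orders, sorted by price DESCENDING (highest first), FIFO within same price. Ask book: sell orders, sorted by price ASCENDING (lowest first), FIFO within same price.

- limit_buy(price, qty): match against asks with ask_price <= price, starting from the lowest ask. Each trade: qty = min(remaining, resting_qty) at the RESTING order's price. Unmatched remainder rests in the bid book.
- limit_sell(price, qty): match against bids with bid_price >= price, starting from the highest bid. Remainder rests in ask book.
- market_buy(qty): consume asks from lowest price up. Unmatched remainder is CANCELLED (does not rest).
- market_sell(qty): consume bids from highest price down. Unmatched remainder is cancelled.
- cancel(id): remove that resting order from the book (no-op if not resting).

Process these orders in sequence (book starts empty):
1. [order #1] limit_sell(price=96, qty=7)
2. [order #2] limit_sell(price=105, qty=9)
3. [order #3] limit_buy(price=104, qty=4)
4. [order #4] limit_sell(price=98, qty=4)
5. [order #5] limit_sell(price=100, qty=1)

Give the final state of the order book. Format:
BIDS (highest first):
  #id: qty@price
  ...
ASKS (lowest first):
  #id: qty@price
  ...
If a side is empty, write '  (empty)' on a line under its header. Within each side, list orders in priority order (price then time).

After op 1 [order #1] limit_sell(price=96, qty=7): fills=none; bids=[-] asks=[#1:7@96]
After op 2 [order #2] limit_sell(price=105, qty=9): fills=none; bids=[-] asks=[#1:7@96 #2:9@105]
After op 3 [order #3] limit_buy(price=104, qty=4): fills=#3x#1:4@96; bids=[-] asks=[#1:3@96 #2:9@105]
After op 4 [order #4] limit_sell(price=98, qty=4): fills=none; bids=[-] asks=[#1:3@96 #4:4@98 #2:9@105]
After op 5 [order #5] limit_sell(price=100, qty=1): fills=none; bids=[-] asks=[#1:3@96 #4:4@98 #5:1@100 #2:9@105]

Answer: BIDS (highest first):
  (empty)
ASKS (lowest first):
  #1: 3@96
  #4: 4@98
  #5: 1@100
  #2: 9@105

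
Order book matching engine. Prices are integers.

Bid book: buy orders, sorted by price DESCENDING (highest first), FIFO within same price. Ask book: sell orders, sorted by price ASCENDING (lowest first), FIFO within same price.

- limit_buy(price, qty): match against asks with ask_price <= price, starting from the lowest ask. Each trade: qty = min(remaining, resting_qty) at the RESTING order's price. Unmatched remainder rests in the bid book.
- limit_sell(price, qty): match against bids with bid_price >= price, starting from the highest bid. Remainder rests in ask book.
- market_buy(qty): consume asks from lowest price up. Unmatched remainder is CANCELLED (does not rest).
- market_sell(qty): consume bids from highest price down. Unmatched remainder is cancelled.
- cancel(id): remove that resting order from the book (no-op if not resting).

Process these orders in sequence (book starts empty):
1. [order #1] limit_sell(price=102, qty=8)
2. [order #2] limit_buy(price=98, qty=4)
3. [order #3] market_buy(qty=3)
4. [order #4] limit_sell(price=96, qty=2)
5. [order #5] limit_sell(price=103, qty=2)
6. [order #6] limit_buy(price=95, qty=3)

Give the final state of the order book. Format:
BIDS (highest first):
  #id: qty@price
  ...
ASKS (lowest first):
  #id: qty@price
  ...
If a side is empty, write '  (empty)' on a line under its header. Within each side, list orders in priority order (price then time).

Answer: BIDS (highest first):
  #2: 2@98
  #6: 3@95
ASKS (lowest first):
  #1: 5@102
  #5: 2@103

Derivation:
After op 1 [order #1] limit_sell(price=102, qty=8): fills=none; bids=[-] asks=[#1:8@102]
After op 2 [order #2] limit_buy(price=98, qty=4): fills=none; bids=[#2:4@98] asks=[#1:8@102]
After op 3 [order #3] market_buy(qty=3): fills=#3x#1:3@102; bids=[#2:4@98] asks=[#1:5@102]
After op 4 [order #4] limit_sell(price=96, qty=2): fills=#2x#4:2@98; bids=[#2:2@98] asks=[#1:5@102]
After op 5 [order #5] limit_sell(price=103, qty=2): fills=none; bids=[#2:2@98] asks=[#1:5@102 #5:2@103]
After op 6 [order #6] limit_buy(price=95, qty=3): fills=none; bids=[#2:2@98 #6:3@95] asks=[#1:5@102 #5:2@103]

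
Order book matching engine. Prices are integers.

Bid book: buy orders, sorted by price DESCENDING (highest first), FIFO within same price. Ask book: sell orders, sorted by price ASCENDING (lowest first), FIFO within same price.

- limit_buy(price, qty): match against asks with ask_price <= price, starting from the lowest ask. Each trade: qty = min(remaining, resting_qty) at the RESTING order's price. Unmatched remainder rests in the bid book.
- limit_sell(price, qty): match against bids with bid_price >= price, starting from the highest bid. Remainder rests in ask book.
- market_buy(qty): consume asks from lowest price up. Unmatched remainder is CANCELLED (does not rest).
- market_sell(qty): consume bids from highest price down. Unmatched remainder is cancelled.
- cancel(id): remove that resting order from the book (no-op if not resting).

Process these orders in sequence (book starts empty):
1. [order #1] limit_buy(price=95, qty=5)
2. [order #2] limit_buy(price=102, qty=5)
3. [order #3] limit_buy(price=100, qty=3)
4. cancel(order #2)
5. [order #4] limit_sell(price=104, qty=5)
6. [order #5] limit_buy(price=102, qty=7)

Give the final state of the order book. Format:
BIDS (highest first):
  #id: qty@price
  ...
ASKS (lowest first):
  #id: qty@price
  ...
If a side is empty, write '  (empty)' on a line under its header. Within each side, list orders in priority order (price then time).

Answer: BIDS (highest first):
  #5: 7@102
  #3: 3@100
  #1: 5@95
ASKS (lowest first):
  #4: 5@104

Derivation:
After op 1 [order #1] limit_buy(price=95, qty=5): fills=none; bids=[#1:5@95] asks=[-]
After op 2 [order #2] limit_buy(price=102, qty=5): fills=none; bids=[#2:5@102 #1:5@95] asks=[-]
After op 3 [order #3] limit_buy(price=100, qty=3): fills=none; bids=[#2:5@102 #3:3@100 #1:5@95] asks=[-]
After op 4 cancel(order #2): fills=none; bids=[#3:3@100 #1:5@95] asks=[-]
After op 5 [order #4] limit_sell(price=104, qty=5): fills=none; bids=[#3:3@100 #1:5@95] asks=[#4:5@104]
After op 6 [order #5] limit_buy(price=102, qty=7): fills=none; bids=[#5:7@102 #3:3@100 #1:5@95] asks=[#4:5@104]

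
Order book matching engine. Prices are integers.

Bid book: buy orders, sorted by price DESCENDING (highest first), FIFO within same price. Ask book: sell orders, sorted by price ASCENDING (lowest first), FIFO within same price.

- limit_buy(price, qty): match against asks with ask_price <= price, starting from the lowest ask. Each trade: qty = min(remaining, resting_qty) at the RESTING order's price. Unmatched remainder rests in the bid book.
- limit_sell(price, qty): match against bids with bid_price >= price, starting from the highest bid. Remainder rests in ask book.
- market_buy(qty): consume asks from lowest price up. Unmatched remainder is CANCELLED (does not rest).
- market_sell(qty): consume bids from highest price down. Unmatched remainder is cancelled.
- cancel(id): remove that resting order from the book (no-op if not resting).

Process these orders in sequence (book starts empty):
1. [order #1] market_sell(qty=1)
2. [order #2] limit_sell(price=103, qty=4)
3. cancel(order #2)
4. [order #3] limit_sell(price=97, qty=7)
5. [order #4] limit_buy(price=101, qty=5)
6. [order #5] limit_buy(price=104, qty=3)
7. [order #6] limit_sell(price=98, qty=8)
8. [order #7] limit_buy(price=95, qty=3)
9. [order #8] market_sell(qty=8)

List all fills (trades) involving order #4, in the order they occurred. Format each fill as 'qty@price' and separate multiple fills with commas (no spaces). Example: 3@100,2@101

After op 1 [order #1] market_sell(qty=1): fills=none; bids=[-] asks=[-]
After op 2 [order #2] limit_sell(price=103, qty=4): fills=none; bids=[-] asks=[#2:4@103]
After op 3 cancel(order #2): fills=none; bids=[-] asks=[-]
After op 4 [order #3] limit_sell(price=97, qty=7): fills=none; bids=[-] asks=[#3:7@97]
After op 5 [order #4] limit_buy(price=101, qty=5): fills=#4x#3:5@97; bids=[-] asks=[#3:2@97]
After op 6 [order #5] limit_buy(price=104, qty=3): fills=#5x#3:2@97; bids=[#5:1@104] asks=[-]
After op 7 [order #6] limit_sell(price=98, qty=8): fills=#5x#6:1@104; bids=[-] asks=[#6:7@98]
After op 8 [order #7] limit_buy(price=95, qty=3): fills=none; bids=[#7:3@95] asks=[#6:7@98]
After op 9 [order #8] market_sell(qty=8): fills=#7x#8:3@95; bids=[-] asks=[#6:7@98]

Answer: 5@97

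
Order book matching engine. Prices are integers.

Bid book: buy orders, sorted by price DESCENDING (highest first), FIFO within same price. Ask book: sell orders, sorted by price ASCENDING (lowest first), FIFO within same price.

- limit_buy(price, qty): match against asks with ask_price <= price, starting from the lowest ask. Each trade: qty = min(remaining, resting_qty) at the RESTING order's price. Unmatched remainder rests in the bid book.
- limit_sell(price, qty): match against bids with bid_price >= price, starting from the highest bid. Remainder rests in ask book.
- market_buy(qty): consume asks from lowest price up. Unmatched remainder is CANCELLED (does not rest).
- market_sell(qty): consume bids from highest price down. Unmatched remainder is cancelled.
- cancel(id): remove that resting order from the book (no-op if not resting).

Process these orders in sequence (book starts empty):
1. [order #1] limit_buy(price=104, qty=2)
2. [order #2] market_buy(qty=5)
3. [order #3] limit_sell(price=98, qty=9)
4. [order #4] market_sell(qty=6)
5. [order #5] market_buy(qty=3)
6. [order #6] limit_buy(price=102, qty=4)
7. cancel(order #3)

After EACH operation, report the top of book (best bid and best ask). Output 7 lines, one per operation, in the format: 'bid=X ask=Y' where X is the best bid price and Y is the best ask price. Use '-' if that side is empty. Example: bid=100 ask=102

After op 1 [order #1] limit_buy(price=104, qty=2): fills=none; bids=[#1:2@104] asks=[-]
After op 2 [order #2] market_buy(qty=5): fills=none; bids=[#1:2@104] asks=[-]
After op 3 [order #3] limit_sell(price=98, qty=9): fills=#1x#3:2@104; bids=[-] asks=[#3:7@98]
After op 4 [order #4] market_sell(qty=6): fills=none; bids=[-] asks=[#3:7@98]
After op 5 [order #5] market_buy(qty=3): fills=#5x#3:3@98; bids=[-] asks=[#3:4@98]
After op 6 [order #6] limit_buy(price=102, qty=4): fills=#6x#3:4@98; bids=[-] asks=[-]
After op 7 cancel(order #3): fills=none; bids=[-] asks=[-]

Answer: bid=104 ask=-
bid=104 ask=-
bid=- ask=98
bid=- ask=98
bid=- ask=98
bid=- ask=-
bid=- ask=-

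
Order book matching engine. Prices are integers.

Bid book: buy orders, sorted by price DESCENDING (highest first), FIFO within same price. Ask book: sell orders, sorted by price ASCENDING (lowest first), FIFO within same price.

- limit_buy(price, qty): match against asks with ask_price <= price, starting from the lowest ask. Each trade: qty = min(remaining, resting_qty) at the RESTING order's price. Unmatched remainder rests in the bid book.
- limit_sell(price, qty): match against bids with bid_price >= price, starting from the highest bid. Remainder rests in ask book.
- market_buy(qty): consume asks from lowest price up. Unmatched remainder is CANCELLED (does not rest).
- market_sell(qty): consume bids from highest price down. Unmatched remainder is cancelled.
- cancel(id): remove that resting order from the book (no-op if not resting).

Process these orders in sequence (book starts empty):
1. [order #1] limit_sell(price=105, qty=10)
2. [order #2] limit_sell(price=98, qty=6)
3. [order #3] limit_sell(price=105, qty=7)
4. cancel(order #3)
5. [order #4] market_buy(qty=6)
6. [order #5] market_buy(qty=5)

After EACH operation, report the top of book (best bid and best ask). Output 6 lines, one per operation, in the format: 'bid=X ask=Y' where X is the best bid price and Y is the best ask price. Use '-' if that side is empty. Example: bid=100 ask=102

Answer: bid=- ask=105
bid=- ask=98
bid=- ask=98
bid=- ask=98
bid=- ask=105
bid=- ask=105

Derivation:
After op 1 [order #1] limit_sell(price=105, qty=10): fills=none; bids=[-] asks=[#1:10@105]
After op 2 [order #2] limit_sell(price=98, qty=6): fills=none; bids=[-] asks=[#2:6@98 #1:10@105]
After op 3 [order #3] limit_sell(price=105, qty=7): fills=none; bids=[-] asks=[#2:6@98 #1:10@105 #3:7@105]
After op 4 cancel(order #3): fills=none; bids=[-] asks=[#2:6@98 #1:10@105]
After op 5 [order #4] market_buy(qty=6): fills=#4x#2:6@98; bids=[-] asks=[#1:10@105]
After op 6 [order #5] market_buy(qty=5): fills=#5x#1:5@105; bids=[-] asks=[#1:5@105]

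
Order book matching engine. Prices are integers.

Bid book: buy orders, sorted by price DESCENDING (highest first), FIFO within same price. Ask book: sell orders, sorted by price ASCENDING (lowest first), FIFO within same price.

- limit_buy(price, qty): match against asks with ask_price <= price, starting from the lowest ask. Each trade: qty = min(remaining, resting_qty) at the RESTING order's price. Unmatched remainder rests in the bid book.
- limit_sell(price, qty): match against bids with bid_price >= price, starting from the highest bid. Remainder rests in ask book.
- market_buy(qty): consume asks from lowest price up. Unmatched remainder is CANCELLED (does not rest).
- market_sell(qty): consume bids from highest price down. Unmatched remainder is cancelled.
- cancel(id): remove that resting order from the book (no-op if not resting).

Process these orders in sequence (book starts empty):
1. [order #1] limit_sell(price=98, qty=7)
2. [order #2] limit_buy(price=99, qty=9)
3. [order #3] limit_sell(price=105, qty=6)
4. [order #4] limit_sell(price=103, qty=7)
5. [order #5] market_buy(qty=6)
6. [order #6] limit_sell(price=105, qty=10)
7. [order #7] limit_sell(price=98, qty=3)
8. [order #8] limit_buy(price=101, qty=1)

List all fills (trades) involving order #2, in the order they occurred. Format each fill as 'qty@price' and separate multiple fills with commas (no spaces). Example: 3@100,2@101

After op 1 [order #1] limit_sell(price=98, qty=7): fills=none; bids=[-] asks=[#1:7@98]
After op 2 [order #2] limit_buy(price=99, qty=9): fills=#2x#1:7@98; bids=[#2:2@99] asks=[-]
After op 3 [order #3] limit_sell(price=105, qty=6): fills=none; bids=[#2:2@99] asks=[#3:6@105]
After op 4 [order #4] limit_sell(price=103, qty=7): fills=none; bids=[#2:2@99] asks=[#4:7@103 #3:6@105]
After op 5 [order #5] market_buy(qty=6): fills=#5x#4:6@103; bids=[#2:2@99] asks=[#4:1@103 #3:6@105]
After op 6 [order #6] limit_sell(price=105, qty=10): fills=none; bids=[#2:2@99] asks=[#4:1@103 #3:6@105 #6:10@105]
After op 7 [order #7] limit_sell(price=98, qty=3): fills=#2x#7:2@99; bids=[-] asks=[#7:1@98 #4:1@103 #3:6@105 #6:10@105]
After op 8 [order #8] limit_buy(price=101, qty=1): fills=#8x#7:1@98; bids=[-] asks=[#4:1@103 #3:6@105 #6:10@105]

Answer: 7@98,2@99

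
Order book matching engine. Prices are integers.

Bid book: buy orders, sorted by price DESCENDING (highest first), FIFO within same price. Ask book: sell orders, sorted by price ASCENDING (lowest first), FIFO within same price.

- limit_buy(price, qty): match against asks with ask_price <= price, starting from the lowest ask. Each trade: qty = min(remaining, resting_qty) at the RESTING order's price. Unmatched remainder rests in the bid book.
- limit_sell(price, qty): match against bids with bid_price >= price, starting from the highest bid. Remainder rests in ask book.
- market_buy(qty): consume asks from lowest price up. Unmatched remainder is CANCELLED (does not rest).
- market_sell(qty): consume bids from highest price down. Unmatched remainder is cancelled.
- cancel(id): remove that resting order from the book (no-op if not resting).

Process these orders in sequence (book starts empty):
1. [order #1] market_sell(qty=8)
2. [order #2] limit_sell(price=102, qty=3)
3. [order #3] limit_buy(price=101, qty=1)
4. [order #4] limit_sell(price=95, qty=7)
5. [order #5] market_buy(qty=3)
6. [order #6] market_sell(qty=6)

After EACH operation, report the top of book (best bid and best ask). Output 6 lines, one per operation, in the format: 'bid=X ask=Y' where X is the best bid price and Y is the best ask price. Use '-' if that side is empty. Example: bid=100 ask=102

After op 1 [order #1] market_sell(qty=8): fills=none; bids=[-] asks=[-]
After op 2 [order #2] limit_sell(price=102, qty=3): fills=none; bids=[-] asks=[#2:3@102]
After op 3 [order #3] limit_buy(price=101, qty=1): fills=none; bids=[#3:1@101] asks=[#2:3@102]
After op 4 [order #4] limit_sell(price=95, qty=7): fills=#3x#4:1@101; bids=[-] asks=[#4:6@95 #2:3@102]
After op 5 [order #5] market_buy(qty=3): fills=#5x#4:3@95; bids=[-] asks=[#4:3@95 #2:3@102]
After op 6 [order #6] market_sell(qty=6): fills=none; bids=[-] asks=[#4:3@95 #2:3@102]

Answer: bid=- ask=-
bid=- ask=102
bid=101 ask=102
bid=- ask=95
bid=- ask=95
bid=- ask=95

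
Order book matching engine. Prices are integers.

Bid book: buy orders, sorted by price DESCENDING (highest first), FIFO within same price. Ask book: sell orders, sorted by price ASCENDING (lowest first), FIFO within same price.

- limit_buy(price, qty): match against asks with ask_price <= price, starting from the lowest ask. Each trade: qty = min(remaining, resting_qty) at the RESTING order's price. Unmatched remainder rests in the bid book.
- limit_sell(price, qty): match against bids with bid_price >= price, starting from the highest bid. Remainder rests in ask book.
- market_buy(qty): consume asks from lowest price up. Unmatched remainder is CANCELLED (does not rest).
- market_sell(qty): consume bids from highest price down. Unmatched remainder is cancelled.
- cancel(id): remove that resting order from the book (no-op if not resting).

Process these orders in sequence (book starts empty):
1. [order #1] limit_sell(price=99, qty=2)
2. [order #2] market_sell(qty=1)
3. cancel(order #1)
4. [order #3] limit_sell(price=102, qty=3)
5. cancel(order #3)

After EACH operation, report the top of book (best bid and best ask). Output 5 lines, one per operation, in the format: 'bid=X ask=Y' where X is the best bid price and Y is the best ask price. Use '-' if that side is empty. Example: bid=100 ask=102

After op 1 [order #1] limit_sell(price=99, qty=2): fills=none; bids=[-] asks=[#1:2@99]
After op 2 [order #2] market_sell(qty=1): fills=none; bids=[-] asks=[#1:2@99]
After op 3 cancel(order #1): fills=none; bids=[-] asks=[-]
After op 4 [order #3] limit_sell(price=102, qty=3): fills=none; bids=[-] asks=[#3:3@102]
After op 5 cancel(order #3): fills=none; bids=[-] asks=[-]

Answer: bid=- ask=99
bid=- ask=99
bid=- ask=-
bid=- ask=102
bid=- ask=-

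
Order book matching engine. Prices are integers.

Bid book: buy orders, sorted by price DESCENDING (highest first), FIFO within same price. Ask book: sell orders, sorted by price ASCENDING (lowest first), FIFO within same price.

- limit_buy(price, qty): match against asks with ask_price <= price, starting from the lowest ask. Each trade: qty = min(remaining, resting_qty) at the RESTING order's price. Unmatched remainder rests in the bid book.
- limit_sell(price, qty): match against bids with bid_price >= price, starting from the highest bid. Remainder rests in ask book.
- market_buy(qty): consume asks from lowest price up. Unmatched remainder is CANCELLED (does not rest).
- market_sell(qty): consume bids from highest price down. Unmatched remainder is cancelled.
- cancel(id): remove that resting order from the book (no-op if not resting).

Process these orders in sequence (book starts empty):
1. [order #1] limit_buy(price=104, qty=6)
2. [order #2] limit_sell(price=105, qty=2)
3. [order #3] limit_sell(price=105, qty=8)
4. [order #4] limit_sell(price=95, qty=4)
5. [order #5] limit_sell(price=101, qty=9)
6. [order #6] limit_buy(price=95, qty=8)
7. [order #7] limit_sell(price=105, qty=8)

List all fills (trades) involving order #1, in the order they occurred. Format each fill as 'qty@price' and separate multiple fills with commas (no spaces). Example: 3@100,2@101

Answer: 4@104,2@104

Derivation:
After op 1 [order #1] limit_buy(price=104, qty=6): fills=none; bids=[#1:6@104] asks=[-]
After op 2 [order #2] limit_sell(price=105, qty=2): fills=none; bids=[#1:6@104] asks=[#2:2@105]
After op 3 [order #3] limit_sell(price=105, qty=8): fills=none; bids=[#1:6@104] asks=[#2:2@105 #3:8@105]
After op 4 [order #4] limit_sell(price=95, qty=4): fills=#1x#4:4@104; bids=[#1:2@104] asks=[#2:2@105 #3:8@105]
After op 5 [order #5] limit_sell(price=101, qty=9): fills=#1x#5:2@104; bids=[-] asks=[#5:7@101 #2:2@105 #3:8@105]
After op 6 [order #6] limit_buy(price=95, qty=8): fills=none; bids=[#6:8@95] asks=[#5:7@101 #2:2@105 #3:8@105]
After op 7 [order #7] limit_sell(price=105, qty=8): fills=none; bids=[#6:8@95] asks=[#5:7@101 #2:2@105 #3:8@105 #7:8@105]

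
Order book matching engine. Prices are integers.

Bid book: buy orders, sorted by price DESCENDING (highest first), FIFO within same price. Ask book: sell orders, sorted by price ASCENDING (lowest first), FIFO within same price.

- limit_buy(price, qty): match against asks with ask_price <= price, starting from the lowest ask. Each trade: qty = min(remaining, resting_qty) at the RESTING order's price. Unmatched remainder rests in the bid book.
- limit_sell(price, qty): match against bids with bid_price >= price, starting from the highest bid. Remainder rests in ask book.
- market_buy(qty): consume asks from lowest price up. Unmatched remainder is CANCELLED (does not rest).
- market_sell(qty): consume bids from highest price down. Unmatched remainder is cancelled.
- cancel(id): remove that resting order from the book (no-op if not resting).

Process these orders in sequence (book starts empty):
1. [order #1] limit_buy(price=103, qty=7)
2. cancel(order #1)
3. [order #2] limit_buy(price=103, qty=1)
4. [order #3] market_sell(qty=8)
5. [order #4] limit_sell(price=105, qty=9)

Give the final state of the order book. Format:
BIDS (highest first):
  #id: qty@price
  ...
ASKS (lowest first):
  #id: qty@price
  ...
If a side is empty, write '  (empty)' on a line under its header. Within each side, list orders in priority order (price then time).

After op 1 [order #1] limit_buy(price=103, qty=7): fills=none; bids=[#1:7@103] asks=[-]
After op 2 cancel(order #1): fills=none; bids=[-] asks=[-]
After op 3 [order #2] limit_buy(price=103, qty=1): fills=none; bids=[#2:1@103] asks=[-]
After op 4 [order #3] market_sell(qty=8): fills=#2x#3:1@103; bids=[-] asks=[-]
After op 5 [order #4] limit_sell(price=105, qty=9): fills=none; bids=[-] asks=[#4:9@105]

Answer: BIDS (highest first):
  (empty)
ASKS (lowest first):
  #4: 9@105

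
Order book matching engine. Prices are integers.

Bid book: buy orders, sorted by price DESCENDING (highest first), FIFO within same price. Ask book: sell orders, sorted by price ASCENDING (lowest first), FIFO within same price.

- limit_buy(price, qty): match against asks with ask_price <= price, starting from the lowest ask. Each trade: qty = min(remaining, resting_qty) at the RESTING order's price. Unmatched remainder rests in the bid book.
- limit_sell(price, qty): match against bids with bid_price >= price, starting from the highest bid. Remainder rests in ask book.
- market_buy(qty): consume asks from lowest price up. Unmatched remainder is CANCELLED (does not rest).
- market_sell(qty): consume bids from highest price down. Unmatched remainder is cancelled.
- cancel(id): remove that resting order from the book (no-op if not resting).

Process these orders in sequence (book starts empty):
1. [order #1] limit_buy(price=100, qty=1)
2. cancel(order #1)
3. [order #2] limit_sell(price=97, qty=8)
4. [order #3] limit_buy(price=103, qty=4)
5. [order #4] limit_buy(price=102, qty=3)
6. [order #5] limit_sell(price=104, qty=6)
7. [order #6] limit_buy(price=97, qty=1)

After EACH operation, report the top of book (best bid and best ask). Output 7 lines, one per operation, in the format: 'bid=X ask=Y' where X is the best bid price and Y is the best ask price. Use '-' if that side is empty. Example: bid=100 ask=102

Answer: bid=100 ask=-
bid=- ask=-
bid=- ask=97
bid=- ask=97
bid=- ask=97
bid=- ask=97
bid=- ask=104

Derivation:
After op 1 [order #1] limit_buy(price=100, qty=1): fills=none; bids=[#1:1@100] asks=[-]
After op 2 cancel(order #1): fills=none; bids=[-] asks=[-]
After op 3 [order #2] limit_sell(price=97, qty=8): fills=none; bids=[-] asks=[#2:8@97]
After op 4 [order #3] limit_buy(price=103, qty=4): fills=#3x#2:4@97; bids=[-] asks=[#2:4@97]
After op 5 [order #4] limit_buy(price=102, qty=3): fills=#4x#2:3@97; bids=[-] asks=[#2:1@97]
After op 6 [order #5] limit_sell(price=104, qty=6): fills=none; bids=[-] asks=[#2:1@97 #5:6@104]
After op 7 [order #6] limit_buy(price=97, qty=1): fills=#6x#2:1@97; bids=[-] asks=[#5:6@104]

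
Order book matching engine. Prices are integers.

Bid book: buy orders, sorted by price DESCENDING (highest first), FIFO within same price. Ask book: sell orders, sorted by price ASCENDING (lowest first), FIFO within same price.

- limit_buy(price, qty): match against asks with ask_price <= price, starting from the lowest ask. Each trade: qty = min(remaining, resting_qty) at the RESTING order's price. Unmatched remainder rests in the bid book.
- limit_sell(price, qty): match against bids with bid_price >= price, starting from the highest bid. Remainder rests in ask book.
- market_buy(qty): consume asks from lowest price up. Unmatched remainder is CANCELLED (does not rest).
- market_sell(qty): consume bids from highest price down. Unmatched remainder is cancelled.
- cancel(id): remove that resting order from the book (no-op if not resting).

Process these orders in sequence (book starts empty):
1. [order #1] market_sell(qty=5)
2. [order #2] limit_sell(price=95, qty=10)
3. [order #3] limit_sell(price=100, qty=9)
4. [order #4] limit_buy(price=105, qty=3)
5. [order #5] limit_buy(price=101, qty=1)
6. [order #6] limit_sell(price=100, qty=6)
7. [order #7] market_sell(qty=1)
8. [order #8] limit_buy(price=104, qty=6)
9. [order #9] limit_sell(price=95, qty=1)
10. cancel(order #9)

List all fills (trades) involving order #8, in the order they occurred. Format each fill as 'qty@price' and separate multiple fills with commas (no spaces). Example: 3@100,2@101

Answer: 6@95

Derivation:
After op 1 [order #1] market_sell(qty=5): fills=none; bids=[-] asks=[-]
After op 2 [order #2] limit_sell(price=95, qty=10): fills=none; bids=[-] asks=[#2:10@95]
After op 3 [order #3] limit_sell(price=100, qty=9): fills=none; bids=[-] asks=[#2:10@95 #3:9@100]
After op 4 [order #4] limit_buy(price=105, qty=3): fills=#4x#2:3@95; bids=[-] asks=[#2:7@95 #3:9@100]
After op 5 [order #5] limit_buy(price=101, qty=1): fills=#5x#2:1@95; bids=[-] asks=[#2:6@95 #3:9@100]
After op 6 [order #6] limit_sell(price=100, qty=6): fills=none; bids=[-] asks=[#2:6@95 #3:9@100 #6:6@100]
After op 7 [order #7] market_sell(qty=1): fills=none; bids=[-] asks=[#2:6@95 #3:9@100 #6:6@100]
After op 8 [order #8] limit_buy(price=104, qty=6): fills=#8x#2:6@95; bids=[-] asks=[#3:9@100 #6:6@100]
After op 9 [order #9] limit_sell(price=95, qty=1): fills=none; bids=[-] asks=[#9:1@95 #3:9@100 #6:6@100]
After op 10 cancel(order #9): fills=none; bids=[-] asks=[#3:9@100 #6:6@100]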